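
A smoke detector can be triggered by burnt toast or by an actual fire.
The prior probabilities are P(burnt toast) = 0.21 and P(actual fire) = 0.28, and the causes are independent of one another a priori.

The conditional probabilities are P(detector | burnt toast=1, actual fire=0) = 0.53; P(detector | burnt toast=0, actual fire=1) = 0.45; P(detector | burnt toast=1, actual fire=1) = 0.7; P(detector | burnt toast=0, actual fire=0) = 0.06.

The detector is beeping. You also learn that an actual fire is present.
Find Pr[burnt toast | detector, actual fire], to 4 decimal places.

Pr[burnt toast | detector, actual fire] ≈ 0.2925

Numerator (weight on configurations with burnt toast): 0.7×0.21 = 0.147000
Normalizer over all consistent configurations: 0.45×0.79 + 0.7×0.21 = 0.502500
P(burnt toast | detector, actual fire) = 0.147000/0.502500 ≈ 0.2925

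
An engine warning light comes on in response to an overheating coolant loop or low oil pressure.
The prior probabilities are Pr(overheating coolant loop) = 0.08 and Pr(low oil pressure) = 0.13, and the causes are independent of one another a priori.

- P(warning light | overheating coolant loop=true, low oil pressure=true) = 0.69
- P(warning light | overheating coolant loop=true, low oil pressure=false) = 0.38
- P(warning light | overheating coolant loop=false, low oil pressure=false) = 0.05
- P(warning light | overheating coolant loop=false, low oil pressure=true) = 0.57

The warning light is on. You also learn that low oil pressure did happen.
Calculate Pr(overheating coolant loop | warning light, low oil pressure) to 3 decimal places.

Numerator (weight on configurations with overheating coolant loop): 0.69·0.08 = 0.055200
Normalizer over all consistent configurations: 0.57·0.92 + 0.69·0.08 = 0.579600
P(overheating coolant loop | warning light, low oil pressure) = 0.055200/0.579600 ≈ 0.095

Pr(overheating coolant loop | warning light, low oil pressure) ≈ 0.095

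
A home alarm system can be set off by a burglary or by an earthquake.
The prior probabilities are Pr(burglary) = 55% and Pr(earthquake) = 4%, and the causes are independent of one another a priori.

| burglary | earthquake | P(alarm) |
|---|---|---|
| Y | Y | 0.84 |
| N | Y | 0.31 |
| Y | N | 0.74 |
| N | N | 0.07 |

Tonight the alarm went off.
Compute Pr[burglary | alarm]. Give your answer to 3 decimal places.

Pr[burglary | alarm] ≈ 0.920

For the numerator, keep only burglary=true terms: 0.390720 + 0.018480 = 0.409200
Normalizer over all consistent configurations: 0.07·0.45·0.96 + 0.31·0.45·0.04 + 0.74·0.55·0.96 + 0.84·0.55·0.04 = 0.445020
P(burglary | alarm) = 0.409200/0.445020 ≈ 0.920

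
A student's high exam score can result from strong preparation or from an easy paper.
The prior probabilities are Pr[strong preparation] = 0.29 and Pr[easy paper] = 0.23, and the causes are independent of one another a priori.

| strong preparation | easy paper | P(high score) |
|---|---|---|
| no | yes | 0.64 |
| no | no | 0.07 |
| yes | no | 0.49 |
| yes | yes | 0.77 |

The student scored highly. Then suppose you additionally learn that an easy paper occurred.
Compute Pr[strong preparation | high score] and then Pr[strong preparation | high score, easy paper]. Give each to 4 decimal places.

Pr[strong preparation | high score] ≈ 0.5296; Pr[strong preparation | high score, easy paper] ≈ 0.3295

Sum P(high score|·) weighted by the priors over the 4 (strong preparation, easy paper) configurations:
  P(high score) = 0.07·0.71·0.77 + 0.64·0.71·0.23 + 0.49·0.29·0.77 + 0.77·0.29·0.23
        = 0.038269 + 0.104512 + 0.109417 + 0.051359 = 0.303557
Configurations with strong preparation contribute 0.160776, so
  P(strong preparation | high score) = 0.160776 / 0.303557 ≈ 0.5296

Now condition on the additional information:
P(high score | easy paper) = 0.64×0.71 + 0.77×0.29 = 0.454400 + 0.223300 = 0.677700
Of this, 0.223300 comes from 0.77×0.29 (the strong preparation=true cases).
Hence the posterior is 0.223300/0.677700 ≈ 0.3295.
This is intercausal reasoning (explaining away): once easy paper accounts for the high score, strong preparation becomes less likely.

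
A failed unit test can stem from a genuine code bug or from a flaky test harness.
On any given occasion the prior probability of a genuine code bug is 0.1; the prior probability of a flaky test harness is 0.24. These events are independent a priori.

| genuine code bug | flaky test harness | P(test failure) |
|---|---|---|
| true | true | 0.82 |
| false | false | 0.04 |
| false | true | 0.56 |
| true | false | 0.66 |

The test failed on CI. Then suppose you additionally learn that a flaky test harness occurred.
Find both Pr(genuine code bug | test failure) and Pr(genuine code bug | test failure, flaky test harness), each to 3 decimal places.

Pr(genuine code bug | test failure) ≈ 0.320; Pr(genuine code bug | test failure, flaky test harness) ≈ 0.140

Weight on genuine code bug=true, given the evidence: 0.050160 + 0.019680 = 0.069840
The normalizing constant is 0.04·0.9·0.76 + 0.56·0.9·0.24 + 0.66·0.1·0.76 + 0.82·0.1·0.24 = 0.218160
Posterior = 0.069840 / 0.218160 ≈ 0.320

Now condition on the additional information:
For the numerator, keep only genuine code bug=true terms: 0.82×0.1 = 0.082000
Normalizer over all consistent configurations: 0.56×0.9 + 0.82×0.1 = 0.586000
Posterior = 0.082000 / 0.586000 ≈ 0.140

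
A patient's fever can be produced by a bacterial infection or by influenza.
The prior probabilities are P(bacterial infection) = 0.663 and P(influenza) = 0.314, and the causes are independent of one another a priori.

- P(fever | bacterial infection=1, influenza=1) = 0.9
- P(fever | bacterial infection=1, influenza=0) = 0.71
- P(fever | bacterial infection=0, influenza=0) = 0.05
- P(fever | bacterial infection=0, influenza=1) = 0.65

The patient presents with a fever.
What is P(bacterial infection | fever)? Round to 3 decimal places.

P(bacterial infection | fever) ≈ 0.864

Enumerate the 4 (bacterial infection, influenza) configurations and weight by the priors:
  P(fever) = 0.05·0.337·0.686 + 0.65·0.337·0.314 + 0.71·0.663·0.686 + 0.9·0.663·0.314
        = 0.011559 + 0.068782 + 0.322921 + 0.187364 = 0.590626
Keeping only the bacterial infection-present terms gives 0.510285, so
  P(bacterial infection | fever) = 0.510285 / 0.590626 ≈ 0.864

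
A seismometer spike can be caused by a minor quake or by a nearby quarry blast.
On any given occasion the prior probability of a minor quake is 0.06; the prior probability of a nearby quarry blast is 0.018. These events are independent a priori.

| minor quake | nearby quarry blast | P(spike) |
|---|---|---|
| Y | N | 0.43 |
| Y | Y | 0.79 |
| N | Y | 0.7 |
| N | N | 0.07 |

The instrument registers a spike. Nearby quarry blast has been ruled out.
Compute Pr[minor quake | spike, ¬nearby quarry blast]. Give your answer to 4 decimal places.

Pr[minor quake | spike, ¬nearby quarry blast] ≈ 0.2817

P(spike | ¬nearby quarry blast) = 0.07·0.94 + 0.43·0.06 = 0.065800 + 0.025800 = 0.091600
Of this, 0.025800 comes from 0.43·0.06 (the minor quake=true cases).
So P(minor quake | spike, ¬nearby quarry blast) = 0.025800/0.091600 ≈ 0.2817.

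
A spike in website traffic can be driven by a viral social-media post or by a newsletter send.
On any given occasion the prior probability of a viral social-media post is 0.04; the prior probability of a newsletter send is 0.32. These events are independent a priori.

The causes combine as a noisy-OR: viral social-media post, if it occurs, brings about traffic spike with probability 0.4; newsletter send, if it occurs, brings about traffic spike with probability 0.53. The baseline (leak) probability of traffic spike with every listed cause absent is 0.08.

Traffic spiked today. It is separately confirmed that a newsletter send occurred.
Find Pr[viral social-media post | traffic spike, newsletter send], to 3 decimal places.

Under noisy-OR, P(traffic spike | causes) = 1 − (1−0.08)·∏(1−qᵢ) over the active causes.
P(traffic spike | newsletter send) = 0.5676×0.96 + 0.74056×0.04 = 0.544896 + 0.029622 = 0.574518
Restricting to configurations with viral social-media post present: 0.74056×0.04 = 0.029622.
P(viral social-media post | traffic spike, newsletter send) = 0.029622 / 0.574518 ≈ 0.052

Pr[viral social-media post | traffic spike, newsletter send] ≈ 0.052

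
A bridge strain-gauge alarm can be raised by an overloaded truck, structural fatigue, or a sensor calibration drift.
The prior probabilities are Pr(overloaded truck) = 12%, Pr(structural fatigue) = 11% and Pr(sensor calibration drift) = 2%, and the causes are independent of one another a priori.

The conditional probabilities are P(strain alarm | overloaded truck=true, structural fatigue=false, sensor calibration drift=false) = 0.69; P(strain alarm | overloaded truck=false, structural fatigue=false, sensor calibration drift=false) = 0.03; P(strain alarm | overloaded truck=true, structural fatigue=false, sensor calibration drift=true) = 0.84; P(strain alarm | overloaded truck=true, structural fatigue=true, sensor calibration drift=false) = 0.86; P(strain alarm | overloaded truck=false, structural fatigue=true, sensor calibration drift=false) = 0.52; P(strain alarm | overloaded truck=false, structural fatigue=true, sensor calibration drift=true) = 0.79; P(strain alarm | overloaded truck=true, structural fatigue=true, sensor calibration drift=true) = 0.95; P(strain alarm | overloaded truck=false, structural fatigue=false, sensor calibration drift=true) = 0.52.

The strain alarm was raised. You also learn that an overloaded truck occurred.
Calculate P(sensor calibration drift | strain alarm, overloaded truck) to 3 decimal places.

Weight on sensor calibration drift=true, given the evidence: 0.014952 + 0.002090 = 0.017042
Normalizer over all consistent configurations: 0.69*0.89*0.98 + 0.84*0.89*0.02 + 0.86*0.11*0.98 + 0.95*0.11*0.02 = 0.711568
Posterior = 0.017042 / 0.711568 ≈ 0.024

P(sensor calibration drift | strain alarm, overloaded truck) ≈ 0.024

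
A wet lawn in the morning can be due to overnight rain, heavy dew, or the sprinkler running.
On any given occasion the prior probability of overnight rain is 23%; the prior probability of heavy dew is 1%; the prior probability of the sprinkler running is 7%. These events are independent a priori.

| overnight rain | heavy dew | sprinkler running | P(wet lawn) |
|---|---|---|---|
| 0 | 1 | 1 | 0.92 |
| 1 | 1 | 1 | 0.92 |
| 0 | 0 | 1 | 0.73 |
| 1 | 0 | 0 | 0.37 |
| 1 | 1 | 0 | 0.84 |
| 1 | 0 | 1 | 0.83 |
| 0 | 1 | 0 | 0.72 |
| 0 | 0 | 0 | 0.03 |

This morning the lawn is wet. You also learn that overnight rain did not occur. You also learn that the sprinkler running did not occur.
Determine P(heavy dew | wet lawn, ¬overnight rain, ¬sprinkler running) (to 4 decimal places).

P(heavy dew | wet lawn, ¬overnight rain, ¬sprinkler running) ≈ 0.1951

Sum P(wet lawn|·) weighted by the priors over both values of heavy dew:
  P(wet lawn | ¬overnight rain, ¬sprinkler running) = 0.03×0.99 + 0.72×0.01
        = 0.029700 + 0.007200 = 0.036900
Keeping only the heavy dew-present terms gives 0.007200, so
  P(heavy dew | wet lawn, ¬overnight rain, ¬sprinkler running) = 0.007200 / 0.036900 ≈ 0.1951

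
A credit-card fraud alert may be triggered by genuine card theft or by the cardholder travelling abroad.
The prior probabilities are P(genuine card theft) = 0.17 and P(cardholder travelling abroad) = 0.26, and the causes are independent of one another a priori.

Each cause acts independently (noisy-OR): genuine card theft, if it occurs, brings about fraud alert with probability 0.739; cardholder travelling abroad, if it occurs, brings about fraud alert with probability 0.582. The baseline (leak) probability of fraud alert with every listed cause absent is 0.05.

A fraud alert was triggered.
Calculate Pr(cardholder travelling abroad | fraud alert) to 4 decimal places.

Under noisy-OR, P(fraud alert | causes) = 1 − (1−0.05)·∏(1−qᵢ) over the active causes.
By total probability over the 4 (genuine card theft, cardholder travelling abroad) configurations:
  P(fraud alert) = 0.05*0.83*0.74 + 0.6029*0.83*0.26 + 0.75205*0.17*0.74 + 0.896357*0.17*0.26
        = 0.030710 + 0.130106 + 0.094608 + 0.039619 = 0.295043
Configurations with cardholder travelling abroad contribute 0.169725, so
  P(cardholder travelling abroad | fraud alert) = 0.169725 / 0.295043 ≈ 0.5753

Pr(cardholder travelling abroad | fraud alert) ≈ 0.5753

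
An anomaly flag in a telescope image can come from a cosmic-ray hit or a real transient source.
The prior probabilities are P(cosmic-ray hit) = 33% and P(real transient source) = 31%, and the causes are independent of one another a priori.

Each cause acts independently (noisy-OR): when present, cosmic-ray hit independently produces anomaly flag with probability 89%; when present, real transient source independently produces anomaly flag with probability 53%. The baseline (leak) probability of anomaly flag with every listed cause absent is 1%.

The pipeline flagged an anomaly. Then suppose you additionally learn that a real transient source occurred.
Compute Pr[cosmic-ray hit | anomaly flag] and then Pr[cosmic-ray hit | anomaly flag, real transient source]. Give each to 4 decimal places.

Pr[cosmic-ray hit | anomaly flag] ≈ 0.7217; Pr[cosmic-ray hit | anomaly flag, real transient source] ≈ 0.4664

Under noisy-OR, P(anomaly flag | causes) = 1 − (1−0.01)·∏(1−qᵢ) over the active causes.
P(anomaly flag) = 0.01×0.67×0.69 + 0.5347×0.67×0.31 + 0.8911×0.33×0.69 + 0.948817×0.33×0.31 = 0.004623 + 0.111057 + 0.202903 + 0.097064 = 0.415647
The cosmic-ray hit-present share is 0.202903 + 0.097064 = 0.299967.
So P(cosmic-ray hit | anomaly flag) = 0.299967/0.415647 ≈ 0.7217.

Now also conditioning on real transient source=true:
Weight on cosmic-ray hit=true, given the evidence: 0.948817*0.33 = 0.313110
Denominator P(anomaly flag | real transient source): 0.5347*0.67 + 0.948817*0.33 = 0.671359
Posterior = 0.313110 / 0.671359 ≈ 0.4664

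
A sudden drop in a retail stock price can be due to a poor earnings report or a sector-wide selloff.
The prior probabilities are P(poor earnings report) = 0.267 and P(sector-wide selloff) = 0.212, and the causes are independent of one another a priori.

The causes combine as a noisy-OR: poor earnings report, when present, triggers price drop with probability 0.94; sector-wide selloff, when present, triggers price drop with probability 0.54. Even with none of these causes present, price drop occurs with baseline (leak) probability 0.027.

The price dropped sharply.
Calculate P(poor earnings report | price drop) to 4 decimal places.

Under noisy-OR, P(price drop | causes) = 1 − (1−0.027)·∏(1−qᵢ) over the active causes.
Weight on poor earnings report=true, given the evidence: 0.198113 + 0.055084 = 0.253197
Denominator P(price drop): 0.027·0.733·0.788 + 0.55242·0.733·0.212 + 0.94162·0.267·0.788 + 0.973145·0.267·0.212 = 0.354636
Posterior = 0.253197 / 0.354636 ≈ 0.7140

P(poor earnings report | price drop) ≈ 0.7140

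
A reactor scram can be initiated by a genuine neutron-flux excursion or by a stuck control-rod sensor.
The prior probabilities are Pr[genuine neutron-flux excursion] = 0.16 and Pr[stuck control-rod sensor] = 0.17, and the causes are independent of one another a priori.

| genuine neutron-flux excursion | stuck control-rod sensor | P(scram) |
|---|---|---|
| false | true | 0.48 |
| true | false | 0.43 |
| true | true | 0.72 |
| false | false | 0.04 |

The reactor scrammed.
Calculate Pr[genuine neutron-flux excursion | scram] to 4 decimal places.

By total probability over the 4 (genuine neutron-flux excursion, stuck control-rod sensor) configurations:
  P(scram) = 0.04*0.84*0.83 + 0.48*0.84*0.17 + 0.43*0.16*0.83 + 0.72*0.16*0.17
        = 0.027888 + 0.068544 + 0.057104 + 0.019584 = 0.173120
The terms with genuine neutron-flux excursion present sum to 0.076688, so
  P(genuine neutron-flux excursion | scram) = 0.076688 / 0.173120 ≈ 0.4430

Pr[genuine neutron-flux excursion | scram] ≈ 0.4430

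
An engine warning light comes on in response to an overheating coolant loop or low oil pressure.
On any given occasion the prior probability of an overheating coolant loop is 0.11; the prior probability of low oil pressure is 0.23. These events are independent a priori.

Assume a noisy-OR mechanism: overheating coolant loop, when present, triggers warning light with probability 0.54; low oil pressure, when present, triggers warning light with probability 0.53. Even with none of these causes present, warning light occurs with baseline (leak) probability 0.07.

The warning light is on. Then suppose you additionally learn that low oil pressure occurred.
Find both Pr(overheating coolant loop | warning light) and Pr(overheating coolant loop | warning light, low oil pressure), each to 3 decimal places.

Under noisy-OR, P(warning light | causes) = 1 − (1−0.07)·∏(1−qᵢ) over the active causes.
Numerator (weight on configurations with overheating coolant loop): 0.048465 + 0.020213 = 0.068678
The normalizing constant is 0.07·0.89·0.77 + 0.5629·0.89·0.23 + 0.5722·0.11·0.77 + 0.798934·0.11·0.23 = 0.231875
P(overheating coolant loop | warning light) = 0.068678/0.231875 ≈ 0.296

With the extra evidence:
Sum P(warning light|·) weighted by the priors over both values of overheating coolant loop:
  P(warning light | low oil pressure) = 0.5629·0.89 + 0.798934·0.11
        = 0.500981 + 0.087883 = 0.588864
The terms with overheating coolant loop present sum to 0.087883, so
  P(overheating coolant loop | warning light, low oil pressure) = 0.087883 / 0.588864 ≈ 0.149
— low oil pressure explains away the evidence for overheating coolant loop.

Pr(overheating coolant loop | warning light) ≈ 0.296; Pr(overheating coolant loop | warning light, low oil pressure) ≈ 0.149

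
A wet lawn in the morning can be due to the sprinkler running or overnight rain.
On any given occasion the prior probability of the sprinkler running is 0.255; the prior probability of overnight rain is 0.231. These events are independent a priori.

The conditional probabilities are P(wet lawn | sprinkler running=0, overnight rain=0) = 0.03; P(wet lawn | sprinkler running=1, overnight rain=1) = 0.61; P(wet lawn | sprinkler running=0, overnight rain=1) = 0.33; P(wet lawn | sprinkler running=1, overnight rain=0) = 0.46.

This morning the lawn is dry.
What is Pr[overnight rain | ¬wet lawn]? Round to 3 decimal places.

P(¬wet lawn) = 0.97·0.745·0.769 + 0.67·0.745·0.231 + 0.54·0.255·0.769 + 0.39·0.255·0.231 = 0.555718 + 0.115304 + 0.105891 + 0.022973 = 0.799886
Restricting to configurations with overnight rain present: 0.115304 + 0.022973 = 0.138277.
Hence the posterior is 0.138277/0.799886 ≈ 0.173.

Pr[overnight rain | ¬wet lawn] ≈ 0.173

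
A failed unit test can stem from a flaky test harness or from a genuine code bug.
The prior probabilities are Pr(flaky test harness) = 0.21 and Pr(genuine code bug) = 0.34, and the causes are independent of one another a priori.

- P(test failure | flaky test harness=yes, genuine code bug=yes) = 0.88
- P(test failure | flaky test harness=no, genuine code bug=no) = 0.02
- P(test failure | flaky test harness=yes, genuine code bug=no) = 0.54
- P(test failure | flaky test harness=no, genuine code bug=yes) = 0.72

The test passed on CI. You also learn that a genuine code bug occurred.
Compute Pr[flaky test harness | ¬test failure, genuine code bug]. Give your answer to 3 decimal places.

By total probability over both values of flaky test harness:
  P(¬test failure | genuine code bug) = 0.28×0.79 + 0.12×0.21
        = 0.221200 + 0.025200 = 0.246400
Configurations with flaky test harness contribute 0.025200, so
  P(flaky test harness | ¬test failure, genuine code bug) = 0.025200 / 0.246400 ≈ 0.102

Pr[flaky test harness | ¬test failure, genuine code bug] ≈ 0.102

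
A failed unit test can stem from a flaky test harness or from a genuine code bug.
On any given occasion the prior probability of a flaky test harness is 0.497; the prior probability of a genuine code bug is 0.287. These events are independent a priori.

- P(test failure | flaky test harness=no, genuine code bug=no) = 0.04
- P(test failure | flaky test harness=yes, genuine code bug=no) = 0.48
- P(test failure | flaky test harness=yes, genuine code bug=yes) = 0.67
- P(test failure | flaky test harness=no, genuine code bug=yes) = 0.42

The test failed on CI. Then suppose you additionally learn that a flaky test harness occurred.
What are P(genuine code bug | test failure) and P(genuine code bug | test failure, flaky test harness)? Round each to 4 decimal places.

For the numerator, keep only genuine code bug=true terms: 0.060632 + 0.095568 = 0.156200
The normalizing constant is 0.04·0.503·0.713 + 0.42·0.503·0.287 + 0.48·0.497·0.713 + 0.67·0.497·0.287 = 0.340639
Posterior = 0.156200 / 0.340639 ≈ 0.4585

Now also conditioning on flaky test harness=true:
Numerator (weight on configurations with genuine code bug): 0.67*0.287 = 0.192290
Normalizer over all consistent configurations: 0.48*0.713 + 0.67*0.287 = 0.534530
Posterior = 0.192290 / 0.534530 ≈ 0.3597
This is intercausal reasoning (explaining away): once flaky test harness accounts for the test failure, genuine code bug becomes less likely.

P(genuine code bug | test failure) ≈ 0.4585; P(genuine code bug | test failure, flaky test harness) ≈ 0.3597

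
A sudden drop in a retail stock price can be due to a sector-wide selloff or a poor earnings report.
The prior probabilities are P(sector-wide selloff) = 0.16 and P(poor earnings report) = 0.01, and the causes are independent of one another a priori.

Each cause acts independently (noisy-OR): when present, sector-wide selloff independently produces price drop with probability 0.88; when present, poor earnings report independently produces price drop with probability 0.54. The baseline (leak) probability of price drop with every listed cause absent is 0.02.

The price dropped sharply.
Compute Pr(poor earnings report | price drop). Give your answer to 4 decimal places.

Pr(poor earnings report | price drop) ≈ 0.0377

Under noisy-OR, P(price drop | causes) = 1 − (1−0.02)·∏(1−qᵢ) over the active causes.
For the numerator, keep only poor earnings report=true terms: 0.004613 + 0.001513 = 0.006126
Normalizer over all consistent configurations: 0.02*0.84*0.99 + 0.5492*0.84*0.01 + 0.8824*0.16*0.99 + 0.945904*0.16*0.01 = 0.162530
P(poor earnings report | price drop) = 0.006126/0.162530 ≈ 0.0377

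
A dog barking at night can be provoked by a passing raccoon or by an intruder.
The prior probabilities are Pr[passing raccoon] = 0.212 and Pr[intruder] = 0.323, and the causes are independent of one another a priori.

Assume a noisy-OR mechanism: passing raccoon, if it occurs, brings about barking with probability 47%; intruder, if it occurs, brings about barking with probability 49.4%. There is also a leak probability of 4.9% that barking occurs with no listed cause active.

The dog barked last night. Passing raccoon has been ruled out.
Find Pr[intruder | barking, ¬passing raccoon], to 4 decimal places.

Pr[intruder | barking, ¬passing raccoon] ≈ 0.8347

Under noisy-OR, P(barking | causes) = 1 − (1−0.049)·∏(1−qᵢ) over the active causes.
P(barking | ¬passing raccoon) = 0.049·0.677 + 0.518794·0.323 = 0.033173 + 0.167570 = 0.200743
Restricting to configurations with intruder present: 0.518794·0.323 = 0.167570.
Hence the posterior is 0.167570/0.200743 ≈ 0.8347.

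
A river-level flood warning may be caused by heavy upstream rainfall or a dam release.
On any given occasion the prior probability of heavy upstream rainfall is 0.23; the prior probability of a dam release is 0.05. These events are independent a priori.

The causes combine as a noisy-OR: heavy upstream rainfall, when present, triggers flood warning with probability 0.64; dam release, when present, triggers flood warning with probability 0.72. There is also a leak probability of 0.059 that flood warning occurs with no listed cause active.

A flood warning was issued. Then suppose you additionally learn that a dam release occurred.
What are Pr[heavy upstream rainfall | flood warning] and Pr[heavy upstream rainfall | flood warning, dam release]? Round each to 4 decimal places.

Pr[heavy upstream rainfall | flood warning] ≈ 0.6841; Pr[heavy upstream rainfall | flood warning, dam release] ≈ 0.2685

Under noisy-OR, P(flood warning | causes) = 1 − (1−0.059)·∏(1−qᵢ) over the active causes.
P(flood warning) = 0.059×0.77×0.95 + 0.73652×0.77×0.05 + 0.66124×0.23×0.95 + 0.905147×0.23×0.05 = 0.043158 + 0.028356 + 0.144481 + 0.010409 = 0.226404
Restricting to configurations with heavy upstream rainfall present: 0.144481 + 0.010409 = 0.154890.
So P(heavy upstream rainfall | flood warning) = 0.154890/0.226404 ≈ 0.6841.

Now condition on the additional information:
Numerator (weight on configurations with heavy upstream rainfall): 0.905147*0.23 = 0.208184
Denominator P(flood warning | dam release): 0.73652*0.77 + 0.905147*0.23 = 0.775304
P(heavy upstream rainfall | flood warning, dam release) = 0.208184/0.775304 ≈ 0.2685
— dam release explains away the evidence for heavy upstream rainfall.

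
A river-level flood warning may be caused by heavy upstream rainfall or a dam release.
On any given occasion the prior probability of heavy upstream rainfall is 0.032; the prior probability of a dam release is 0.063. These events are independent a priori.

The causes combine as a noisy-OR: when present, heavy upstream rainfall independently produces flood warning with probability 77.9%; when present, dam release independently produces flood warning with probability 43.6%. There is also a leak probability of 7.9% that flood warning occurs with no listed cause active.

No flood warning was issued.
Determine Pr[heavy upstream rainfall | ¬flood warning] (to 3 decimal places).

Pr[heavy upstream rainfall | ¬flood warning] ≈ 0.007

Under noisy-OR, P(flood warning | causes) = 1 − (1−0.079)·∏(1−qᵢ) over the active causes.
For the numerator, keep only heavy upstream rainfall=true terms: 0.006103 + 0.000231 = 0.006334
Normalizer over all consistent configurations: 0.921×0.968×0.937 + 0.519444×0.968×0.063 + 0.203541×0.032×0.937 + 0.114797×0.032×0.063 = 0.873374
P(heavy upstream rainfall | ¬flood warning) = 0.006334/0.873374 ≈ 0.007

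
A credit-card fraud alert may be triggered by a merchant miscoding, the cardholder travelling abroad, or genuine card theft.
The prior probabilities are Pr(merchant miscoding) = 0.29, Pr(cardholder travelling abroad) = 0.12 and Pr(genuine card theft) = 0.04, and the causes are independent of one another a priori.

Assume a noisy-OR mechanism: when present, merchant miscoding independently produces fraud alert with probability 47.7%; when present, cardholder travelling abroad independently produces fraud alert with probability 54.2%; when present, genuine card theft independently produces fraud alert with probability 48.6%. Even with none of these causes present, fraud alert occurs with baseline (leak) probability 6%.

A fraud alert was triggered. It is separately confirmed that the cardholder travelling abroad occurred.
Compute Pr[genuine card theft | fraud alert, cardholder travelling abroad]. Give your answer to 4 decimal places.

Under noisy-OR, P(fraud alert | causes) = 1 − (1−0.06)·∏(1−qᵢ) over the active causes.
P(fraud alert | cardholder travelling abroad) = 0.56948*0.71*0.96 + 0.778713*0.71*0.04 + 0.774838*0.29*0.96 + 0.884267*0.29*0.04 = 0.388158 + 0.022115 + 0.215715 + 0.010257 = 0.636245
The genuine card theft-present share is 0.022115 + 0.010257 = 0.032372.
Hence the posterior is 0.032372/0.636245 ≈ 0.0509.

Pr[genuine card theft | fraud alert, cardholder travelling abroad] ≈ 0.0509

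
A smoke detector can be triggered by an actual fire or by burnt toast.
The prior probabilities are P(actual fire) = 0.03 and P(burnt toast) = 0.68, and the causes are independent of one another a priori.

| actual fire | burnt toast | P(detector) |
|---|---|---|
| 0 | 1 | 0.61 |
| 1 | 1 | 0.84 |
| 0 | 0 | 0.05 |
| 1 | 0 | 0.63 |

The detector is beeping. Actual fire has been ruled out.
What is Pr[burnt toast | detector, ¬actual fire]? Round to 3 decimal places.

Sum P(detector|·) weighted by the priors over both values of burnt toast:
  P(detector | ¬actual fire) = 0.05·0.32 + 0.61·0.68
        = 0.016000 + 0.414800 = 0.430800
Keeping only the burnt toast-present terms gives 0.414800, so
  P(burnt toast | detector, ¬actual fire) = 0.414800 / 0.430800 ≈ 0.963

Pr[burnt toast | detector, ¬actual fire] ≈ 0.963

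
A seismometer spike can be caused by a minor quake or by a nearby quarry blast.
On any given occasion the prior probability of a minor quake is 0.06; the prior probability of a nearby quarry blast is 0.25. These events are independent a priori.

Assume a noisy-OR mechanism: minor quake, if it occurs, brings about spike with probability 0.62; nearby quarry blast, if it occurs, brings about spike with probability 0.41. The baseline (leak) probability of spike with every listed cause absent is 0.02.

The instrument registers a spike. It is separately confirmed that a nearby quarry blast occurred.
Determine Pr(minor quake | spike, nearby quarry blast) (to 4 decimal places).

Pr(minor quake | spike, nearby quarry blast) ≈ 0.1056

Under noisy-OR, P(spike | causes) = 1 − (1−0.02)·∏(1−qᵢ) over the active causes.
Sum P(spike|·) weighted by the priors over both values of minor quake:
  P(spike | nearby quarry blast) = 0.4218×0.94 + 0.780284×0.06
        = 0.396492 + 0.046817 = 0.443309
The terms with minor quake present sum to 0.046817, so
  P(minor quake | spike, nearby quarry blast) = 0.046817 / 0.443309 ≈ 0.1056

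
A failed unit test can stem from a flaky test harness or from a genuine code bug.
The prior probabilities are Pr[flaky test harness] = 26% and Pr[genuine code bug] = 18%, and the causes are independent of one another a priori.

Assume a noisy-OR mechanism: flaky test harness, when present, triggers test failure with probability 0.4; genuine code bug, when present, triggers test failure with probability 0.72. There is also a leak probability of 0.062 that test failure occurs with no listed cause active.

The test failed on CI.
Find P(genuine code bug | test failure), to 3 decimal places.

P(genuine code bug | test failure) ≈ 0.513

Under noisy-OR, P(test failure | causes) = 1 − (1−0.062)·∏(1−qᵢ) over the active causes.
P(test failure) = 0.062×0.74×0.82 + 0.73736×0.74×0.18 + 0.4372×0.26×0.82 + 0.842416×0.26×0.18 = 0.037622 + 0.098216 + 0.093211 + 0.039425 = 0.268474
Of this, 0.137641 comes from 0.098216 + 0.039425 (the genuine code bug=true cases).
So P(genuine code bug | test failure) = 0.137641/0.268474 ≈ 0.513.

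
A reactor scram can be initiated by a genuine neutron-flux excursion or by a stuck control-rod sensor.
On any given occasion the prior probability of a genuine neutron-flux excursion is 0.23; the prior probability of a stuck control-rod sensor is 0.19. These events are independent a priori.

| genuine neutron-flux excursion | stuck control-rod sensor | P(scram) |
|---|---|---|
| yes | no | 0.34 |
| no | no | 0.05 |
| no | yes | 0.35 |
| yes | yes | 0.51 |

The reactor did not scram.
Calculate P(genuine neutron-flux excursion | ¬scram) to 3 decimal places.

P(genuine neutron-flux excursion | ¬scram) ≈ 0.174

Numerator (weight on configurations with genuine neutron-flux excursion): 0.122958 + 0.021413 = 0.144371
Denominator P(¬scram): 0.95*0.77*0.81 + 0.65*0.77*0.19 + 0.66*0.23*0.81 + 0.49*0.23*0.19 = 0.831981
Posterior = 0.144371 / 0.831981 ≈ 0.174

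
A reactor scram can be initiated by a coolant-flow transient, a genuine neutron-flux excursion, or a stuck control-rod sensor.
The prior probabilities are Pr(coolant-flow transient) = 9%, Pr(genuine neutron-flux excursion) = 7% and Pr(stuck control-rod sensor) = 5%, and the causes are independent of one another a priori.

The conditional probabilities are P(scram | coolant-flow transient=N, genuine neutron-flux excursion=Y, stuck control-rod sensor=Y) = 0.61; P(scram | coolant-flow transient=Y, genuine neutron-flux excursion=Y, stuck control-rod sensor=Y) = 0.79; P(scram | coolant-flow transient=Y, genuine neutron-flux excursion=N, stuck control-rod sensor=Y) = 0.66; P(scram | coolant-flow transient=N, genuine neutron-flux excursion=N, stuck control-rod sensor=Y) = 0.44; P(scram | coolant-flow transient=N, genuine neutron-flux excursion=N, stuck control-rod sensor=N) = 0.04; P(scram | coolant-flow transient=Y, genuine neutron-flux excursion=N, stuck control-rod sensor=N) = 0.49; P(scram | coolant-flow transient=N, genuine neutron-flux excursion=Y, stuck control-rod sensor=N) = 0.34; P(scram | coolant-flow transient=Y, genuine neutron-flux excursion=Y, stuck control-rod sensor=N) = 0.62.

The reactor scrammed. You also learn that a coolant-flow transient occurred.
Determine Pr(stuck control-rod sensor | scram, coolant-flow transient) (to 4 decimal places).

Pr(stuck control-rod sensor | scram, coolant-flow transient) ≈ 0.0659

Enumerate the 4 (genuine neutron-flux excursion, stuck control-rod sensor) configurations and weight by the priors:
  P(scram | coolant-flow transient) = 0.49*0.93*0.95 + 0.66*0.93*0.05 + 0.62*0.07*0.95 + 0.79*0.07*0.05
        = 0.432915 + 0.030690 + 0.041230 + 0.002765 = 0.507600
Configurations with stuck control-rod sensor contribute 0.033455, so
  P(stuck control-rod sensor | scram, coolant-flow transient) = 0.033455 / 0.507600 ≈ 0.0659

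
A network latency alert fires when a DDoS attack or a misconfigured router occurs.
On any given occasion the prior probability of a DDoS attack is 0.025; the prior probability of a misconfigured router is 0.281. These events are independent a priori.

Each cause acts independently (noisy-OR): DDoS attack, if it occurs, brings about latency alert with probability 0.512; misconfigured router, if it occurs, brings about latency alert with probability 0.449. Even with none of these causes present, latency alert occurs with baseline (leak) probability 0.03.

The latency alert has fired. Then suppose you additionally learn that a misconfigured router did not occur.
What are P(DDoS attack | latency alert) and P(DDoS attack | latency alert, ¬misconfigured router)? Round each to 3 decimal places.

P(DDoS attack | latency alert) ≈ 0.090; P(DDoS attack | latency alert, ¬misconfigured router) ≈ 0.310

Under noisy-OR, P(latency alert | causes) = 1 − (1−0.03)·∏(1−qᵢ) over the active causes.
Enumerate the 4 (DDoS attack, misconfigured router) configurations and weight by the priors:
  P(latency alert) = 0.03·0.975·0.719 + 0.46553·0.975·0.281 + 0.52664·0.025·0.719 + 0.739179·0.025·0.281
        = 0.021031 + 0.127544 + 0.009466 + 0.005193 = 0.163234
Configurations with DDoS attack contribute 0.014659, so
  P(DDoS attack | latency alert) = 0.014659 / 0.163234 ≈ 0.090

With the extra evidence:
P(latency alert | ¬misconfigured router) = 0.03*0.975 + 0.52664*0.025 = 0.029250 + 0.013166 = 0.042416
Of this, 0.013166 comes from 0.52664*0.025 (the DDoS attack=true cases).
Hence the posterior is 0.013166/0.042416 ≈ 0.310.
With misconfigured router excluded, DDoS attack must carry more of the explanatory weight for the latency alert.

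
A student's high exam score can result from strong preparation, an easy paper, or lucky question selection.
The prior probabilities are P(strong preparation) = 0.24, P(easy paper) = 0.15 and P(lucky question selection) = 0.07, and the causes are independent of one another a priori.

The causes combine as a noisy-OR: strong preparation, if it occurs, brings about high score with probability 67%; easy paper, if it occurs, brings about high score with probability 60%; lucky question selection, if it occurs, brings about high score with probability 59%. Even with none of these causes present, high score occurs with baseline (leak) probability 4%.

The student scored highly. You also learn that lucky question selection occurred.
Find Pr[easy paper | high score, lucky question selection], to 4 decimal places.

Pr[easy paper | high score, lucky question selection] ≈ 0.1861

Under noisy-OR, P(high score | causes) = 1 − (1−0.04)·∏(1−qᵢ) over the active causes.
For the numerator, keep only easy paper=true terms: 0.096052 + 0.034130 = 0.130182
The normalizing constant is 0.6064·0.76·0.85 + 0.84256·0.76·0.15 + 0.870112·0.24·0.85 + 0.948045·0.24·0.15 = 0.699419
P(easy paper | high score, lucky question selection) = 0.130182/0.699419 ≈ 0.1861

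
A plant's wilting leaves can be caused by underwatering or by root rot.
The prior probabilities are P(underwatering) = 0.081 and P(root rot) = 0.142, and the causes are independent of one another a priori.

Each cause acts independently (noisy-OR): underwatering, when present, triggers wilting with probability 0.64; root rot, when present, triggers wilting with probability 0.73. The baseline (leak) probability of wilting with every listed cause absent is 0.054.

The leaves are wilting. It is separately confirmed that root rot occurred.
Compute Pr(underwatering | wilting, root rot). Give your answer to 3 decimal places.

Pr(underwatering | wilting, root rot) ≈ 0.097

Under noisy-OR, P(wilting | causes) = 1 − (1−0.054)·∏(1−qᵢ) over the active causes.
For the numerator, keep only underwatering=true terms: 0.908049×0.081 = 0.073552
Normalizer over all consistent configurations: 0.74458×0.919 + 0.908049×0.081 = 0.757821
Posterior = 0.073552 / 0.757821 ≈ 0.097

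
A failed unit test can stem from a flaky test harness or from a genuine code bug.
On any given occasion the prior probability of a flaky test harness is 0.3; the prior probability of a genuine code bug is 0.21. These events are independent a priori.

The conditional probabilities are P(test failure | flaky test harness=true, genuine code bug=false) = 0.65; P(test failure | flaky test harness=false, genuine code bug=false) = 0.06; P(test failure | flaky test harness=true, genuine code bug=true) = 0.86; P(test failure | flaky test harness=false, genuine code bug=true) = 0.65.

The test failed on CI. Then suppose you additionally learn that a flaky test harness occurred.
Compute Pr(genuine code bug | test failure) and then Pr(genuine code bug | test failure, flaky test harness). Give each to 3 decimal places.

Pr(genuine code bug | test failure) ≈ 0.444; Pr(genuine code bug | test failure, flaky test harness) ≈ 0.260

Numerator (weight on configurations with genuine code bug): 0.095550 + 0.054180 = 0.149730
Denominator P(test failure): 0.06*0.7*0.79 + 0.65*0.7*0.21 + 0.65*0.3*0.79 + 0.86*0.3*0.21 = 0.336960
P(genuine code bug | test failure) = 0.149730/0.336960 ≈ 0.444

Now also conditioning on flaky test harness=true:
By total probability over both values of genuine code bug:
  P(test failure | flaky test harness) = 0.65×0.79 + 0.86×0.21
        = 0.513500 + 0.180600 = 0.694100
The terms with genuine code bug present sum to 0.180600, so
  P(genuine code bug | test failure, flaky test harness) = 0.180600 / 0.694100 ≈ 0.260
The drop from 0.444 to 0.260 is the explaining-away (discounting) effect.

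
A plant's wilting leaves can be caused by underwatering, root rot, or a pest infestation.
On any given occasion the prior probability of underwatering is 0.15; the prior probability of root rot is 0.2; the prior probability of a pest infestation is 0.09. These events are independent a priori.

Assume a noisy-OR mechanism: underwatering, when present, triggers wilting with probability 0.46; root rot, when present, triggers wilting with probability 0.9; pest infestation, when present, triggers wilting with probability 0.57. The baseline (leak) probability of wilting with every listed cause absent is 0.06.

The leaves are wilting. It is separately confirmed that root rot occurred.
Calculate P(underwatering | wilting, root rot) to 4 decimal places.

Under noisy-OR, P(wilting | causes) = 1 − (1−0.06)·∏(1−qᵢ) over the active causes.
Numerator (weight on configurations with underwatering): 0.129571 + 0.013205 = 0.142776
Normalizer over all consistent configurations: 0.906×0.85×0.91 + 0.95958×0.85×0.09 + 0.94924×0.15×0.91 + 0.978173×0.15×0.09 = 0.916975
P(underwatering | wilting, root rot) = 0.142776/0.916975 ≈ 0.1557

P(underwatering | wilting, root rot) ≈ 0.1557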